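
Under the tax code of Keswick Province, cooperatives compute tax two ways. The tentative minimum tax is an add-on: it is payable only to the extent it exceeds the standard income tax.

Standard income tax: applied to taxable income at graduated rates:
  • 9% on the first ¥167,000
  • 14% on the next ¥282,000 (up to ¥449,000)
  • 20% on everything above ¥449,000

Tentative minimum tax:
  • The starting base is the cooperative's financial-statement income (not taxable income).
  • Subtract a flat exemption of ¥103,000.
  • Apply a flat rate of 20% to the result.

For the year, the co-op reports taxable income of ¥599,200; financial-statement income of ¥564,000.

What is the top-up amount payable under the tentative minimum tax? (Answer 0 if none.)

¥7,650

Standard income tax:
  ¥167,000 × 9% = ¥15,030
  ¥282,000 × 14% = ¥39,480
  ¥150,200 × 20% = ¥30,040
  → ¥84,550

Tentative minimum tax:
  Base (financial-statement income): ¥564,000
  Less exemption ¥103,000 → base ¥461,000
  ¥461,000 × 20% = ¥92,200

Excess of tentative minimum tax over standard income tax: ¥92,200 − ¥84,550 = ¥7,650.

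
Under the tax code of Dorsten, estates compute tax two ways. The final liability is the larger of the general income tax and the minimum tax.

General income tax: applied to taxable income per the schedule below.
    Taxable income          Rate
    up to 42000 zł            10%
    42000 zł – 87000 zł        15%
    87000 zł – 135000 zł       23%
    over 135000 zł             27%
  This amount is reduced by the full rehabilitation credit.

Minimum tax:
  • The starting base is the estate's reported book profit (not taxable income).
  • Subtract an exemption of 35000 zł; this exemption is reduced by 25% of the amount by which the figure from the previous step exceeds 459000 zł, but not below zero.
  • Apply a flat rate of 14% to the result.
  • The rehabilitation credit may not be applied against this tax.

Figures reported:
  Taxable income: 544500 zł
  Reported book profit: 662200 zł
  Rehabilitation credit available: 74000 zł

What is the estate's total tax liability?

General income tax:
  42000 zł × 10% = 4200 zł
  45000 zł × 15% = 6750 zł
  48000 zł × 23% = 11040 zł
  409500 zł × 27% = 110565 zł
  → 132555 zł
  Less rehabilitation credit 74000 zł → 58555 zł

Minimum tax:
  Base (reported book profit): 662200 zł
  Exemption: 25% × (662200 zł − 459000 zł) = 50800 zł ≥ 35000 zł, so the exemption is fully phased out
  Base: 662200 zł − 0 zł = 662200 zł
  662200 zł × 14% = 92708 zł

92708 zł > 58555 zł, so the minimum tax is the binding amount.

92708 zł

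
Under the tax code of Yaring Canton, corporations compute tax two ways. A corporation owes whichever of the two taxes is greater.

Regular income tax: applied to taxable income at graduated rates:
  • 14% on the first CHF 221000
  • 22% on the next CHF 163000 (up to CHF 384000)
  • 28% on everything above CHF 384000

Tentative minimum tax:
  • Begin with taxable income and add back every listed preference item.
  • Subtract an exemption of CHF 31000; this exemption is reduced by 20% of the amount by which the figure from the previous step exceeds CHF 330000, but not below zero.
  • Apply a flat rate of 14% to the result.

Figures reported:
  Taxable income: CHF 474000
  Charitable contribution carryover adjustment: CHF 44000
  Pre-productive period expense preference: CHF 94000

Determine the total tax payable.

Regular income tax:
  CHF 221000 × 14% = CHF 30940
  CHF 163000 × 22% = CHF 35860
  CHF 90000 × 28% = CHF 25200
  → CHF 92000

Tentative minimum tax:
  Adjusted income: CHF 474000 + CHF 44000 + CHF 94000 = CHF 612000
  Exemption: 20% × (CHF 612000 − CHF 330000) = CHF 56400 ≥ CHF 31000, so the exemption is fully phased out
  Base: CHF 612000 − CHF 0 = CHF 612000
  CHF 612000 × 14% = CHF 85680

CHF 92000 > CHF 85680, so the regular income tax governs.

CHF 92000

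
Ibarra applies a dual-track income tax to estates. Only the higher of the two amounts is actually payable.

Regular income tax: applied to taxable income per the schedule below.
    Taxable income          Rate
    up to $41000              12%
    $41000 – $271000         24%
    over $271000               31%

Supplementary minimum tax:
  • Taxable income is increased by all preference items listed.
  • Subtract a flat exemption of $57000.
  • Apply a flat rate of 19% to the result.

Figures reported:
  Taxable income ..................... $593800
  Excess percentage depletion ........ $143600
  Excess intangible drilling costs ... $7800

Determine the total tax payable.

$160188

Regular income tax:
  $41000 × 12% = $4920
  $230000 × 24% = $55200
  $322800 × 31% = $100068
  → $160188

Supplementary minimum tax:
  Adjusted income: $593800 + $143600 + $7800 = $745200
  Less exemption $57000 → base $688200
  $688200 × 19% = $130758

$160188 > $130758, so the regular income tax governs.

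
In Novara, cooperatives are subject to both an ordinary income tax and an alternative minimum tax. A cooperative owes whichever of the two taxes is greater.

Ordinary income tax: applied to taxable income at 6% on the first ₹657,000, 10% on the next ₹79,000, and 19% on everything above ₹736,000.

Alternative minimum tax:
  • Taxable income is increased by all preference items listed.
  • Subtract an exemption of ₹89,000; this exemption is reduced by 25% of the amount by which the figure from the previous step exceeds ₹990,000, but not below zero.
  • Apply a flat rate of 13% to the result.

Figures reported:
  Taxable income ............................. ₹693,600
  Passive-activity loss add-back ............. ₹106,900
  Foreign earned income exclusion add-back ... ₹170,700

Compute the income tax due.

₹114,686

Alternative minimum tax:
  Adjusted income: ₹693,600 + ₹106,900 + ₹170,700 = ₹971,200
  Exemption: ₹971,200 ≤ ₹990,000, so full ₹89,000 applies
  Base: ₹971,200 − ₹89,000 = ₹882,200
  ₹882,200 × 13% = ₹114,686

Ordinary income tax:
  ₹657,000 × 6% = ₹39,420
  ₹36,600 × 10% = ₹3,660
  → ₹43,080

₹114,686 > ₹43,080, so the alternative minimum tax is the binding amount.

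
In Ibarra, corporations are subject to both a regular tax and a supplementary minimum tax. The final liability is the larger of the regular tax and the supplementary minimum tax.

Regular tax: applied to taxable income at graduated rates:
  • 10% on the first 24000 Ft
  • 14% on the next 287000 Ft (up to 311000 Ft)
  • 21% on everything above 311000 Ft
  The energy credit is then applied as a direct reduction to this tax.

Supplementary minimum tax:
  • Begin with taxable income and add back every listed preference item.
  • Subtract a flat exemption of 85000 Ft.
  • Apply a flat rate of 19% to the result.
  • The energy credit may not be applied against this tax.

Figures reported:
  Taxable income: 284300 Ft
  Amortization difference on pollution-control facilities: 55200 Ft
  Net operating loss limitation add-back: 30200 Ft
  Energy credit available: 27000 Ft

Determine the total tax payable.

Supplementary minimum tax:
  Adjusted income: 284300 Ft + 55200 Ft + 30200 Ft = 369700 Ft
  Less exemption 85000 Ft → base 284700 Ft
  284700 Ft × 19% = 54093 Ft

Regular tax:
  24000 Ft × 10% = 2400 Ft
  260300 Ft × 14% = 36442 Ft
  → 38842 Ft
  Less energy credit 27000 Ft → 11842 Ft

54093 Ft > 11842 Ft, so the supplementary minimum tax is the binding amount.

54093 Ft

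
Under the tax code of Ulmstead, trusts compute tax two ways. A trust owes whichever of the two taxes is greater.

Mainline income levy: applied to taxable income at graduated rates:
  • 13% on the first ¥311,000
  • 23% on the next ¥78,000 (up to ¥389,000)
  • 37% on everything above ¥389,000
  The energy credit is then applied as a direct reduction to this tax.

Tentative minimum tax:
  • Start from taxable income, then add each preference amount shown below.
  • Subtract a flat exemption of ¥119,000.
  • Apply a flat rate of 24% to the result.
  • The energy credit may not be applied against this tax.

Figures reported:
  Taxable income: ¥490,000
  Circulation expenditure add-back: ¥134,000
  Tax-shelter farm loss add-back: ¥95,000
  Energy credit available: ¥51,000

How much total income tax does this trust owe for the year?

Tentative minimum tax:
  Adjusted income: ¥490,000 + ¥134,000 + ¥95,000 = ¥719,000
  Less exemption ¥119,000 → base ¥600,000
  ¥600,000 × 24% = ¥144,000

Mainline income levy:
  ¥311,000 × 13% = ¥40,430
  ¥78,000 × 23% = ¥17,940
  ¥101,000 × 37% = ¥37,370
  → ¥95,740
  Less energy credit ¥51,000 → ¥44,740

¥144,000 > ¥44,740, so the tentative minimum tax is the binding amount.

¥144,000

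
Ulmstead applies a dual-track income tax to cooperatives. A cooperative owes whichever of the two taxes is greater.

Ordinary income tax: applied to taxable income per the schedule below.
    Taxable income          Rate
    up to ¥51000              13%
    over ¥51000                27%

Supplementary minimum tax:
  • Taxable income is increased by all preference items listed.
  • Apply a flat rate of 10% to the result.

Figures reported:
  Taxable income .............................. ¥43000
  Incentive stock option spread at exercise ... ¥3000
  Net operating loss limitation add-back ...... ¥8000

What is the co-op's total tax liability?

Ordinary income tax:
  ¥43000 × 13% = ¥5590

Supplementary minimum tax:
  Adjusted income: ¥43000 + ¥3000 + ¥8000 = ¥54000
  ¥54000 × 10% = ¥5400

¥5590 > ¥5400, so the ordinary income tax governs.

¥5590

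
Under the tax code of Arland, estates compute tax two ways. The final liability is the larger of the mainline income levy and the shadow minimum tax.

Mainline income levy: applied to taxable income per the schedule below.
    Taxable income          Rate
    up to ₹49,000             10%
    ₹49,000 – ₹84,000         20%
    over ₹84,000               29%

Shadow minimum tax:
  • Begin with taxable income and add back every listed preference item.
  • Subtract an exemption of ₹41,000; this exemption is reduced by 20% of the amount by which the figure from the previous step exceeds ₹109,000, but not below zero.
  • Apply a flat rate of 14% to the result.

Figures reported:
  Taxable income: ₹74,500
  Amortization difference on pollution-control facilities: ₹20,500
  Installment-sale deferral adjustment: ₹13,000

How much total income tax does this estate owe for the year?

₹10,000

Shadow minimum tax:
  Adjusted income: ₹74,500 + ₹20,500 + ₹13,000 = ₹108,000
  Exemption: ₹108,000 ≤ ₹109,000, so full ₹41,000 applies
  Base: ₹108,000 − ₹41,000 = ₹67,000
  ₹67,000 × 14% = ₹9,380

Mainline income levy:
  ₹49,000 × 10% = ₹4,900
  ₹25,500 × 20% = ₹5,100
  → ₹10,000

₹10,000 > ₹9,380, so the mainline income levy governs.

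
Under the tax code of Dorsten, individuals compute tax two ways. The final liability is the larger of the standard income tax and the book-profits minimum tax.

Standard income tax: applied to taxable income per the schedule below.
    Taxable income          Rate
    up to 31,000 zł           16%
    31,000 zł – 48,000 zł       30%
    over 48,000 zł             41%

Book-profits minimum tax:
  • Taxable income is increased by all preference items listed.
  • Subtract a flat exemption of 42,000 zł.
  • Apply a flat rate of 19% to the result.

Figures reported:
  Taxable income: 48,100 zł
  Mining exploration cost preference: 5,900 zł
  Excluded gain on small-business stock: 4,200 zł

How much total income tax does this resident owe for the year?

Book-profits minimum tax:
  Adjusted income: 48,100 zł + 5,900 zł + 4,200 zł = 58,200 zł
  Less exemption 42,000 zł → base 16,200 zł
  16,200 zł × 19% = 3,078 zł

Standard income tax:
  31,000 zł × 16% = 4,960 zł
  17,000 zł × 30% = 5,100 zł
  100 zł × 41% = 41 zł
  → 10,101 zł

10,101 zł > 3,078 zł, so the standard income tax governs.

10,101 zł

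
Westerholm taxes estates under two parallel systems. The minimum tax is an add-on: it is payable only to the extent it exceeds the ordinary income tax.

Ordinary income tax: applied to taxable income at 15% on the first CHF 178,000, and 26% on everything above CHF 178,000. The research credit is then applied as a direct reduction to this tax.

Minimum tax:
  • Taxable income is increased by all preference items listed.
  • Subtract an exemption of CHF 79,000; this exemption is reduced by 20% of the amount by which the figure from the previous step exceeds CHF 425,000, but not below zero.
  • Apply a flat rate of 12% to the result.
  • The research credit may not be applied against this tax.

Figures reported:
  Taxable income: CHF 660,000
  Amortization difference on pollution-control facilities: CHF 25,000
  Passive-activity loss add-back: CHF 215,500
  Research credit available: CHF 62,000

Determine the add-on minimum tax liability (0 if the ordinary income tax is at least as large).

Ordinary income tax:
  CHF 178,000 × 15% = CHF 26,700
  CHF 482,000 × 26% = CHF 125,320
  → CHF 152,020
  Less research credit CHF 62,000 → CHF 90,020

Minimum tax:
  Adjusted income: CHF 660,000 + CHF 25,000 + CHF 215,500 = CHF 900,500
  Exemption: 20% × (CHF 900,500 − CHF 425,000) = CHF 95,100 ≥ CHF 79,000, so the exemption is fully phased out
  Base: CHF 900,500 − CHF 0 = CHF 900,500
  CHF 900,500 × 12% = CHF 108,060

Excess of minimum tax over ordinary income tax: CHF 108,060 − CHF 90,020 = CHF 18,040.

CHF 18,040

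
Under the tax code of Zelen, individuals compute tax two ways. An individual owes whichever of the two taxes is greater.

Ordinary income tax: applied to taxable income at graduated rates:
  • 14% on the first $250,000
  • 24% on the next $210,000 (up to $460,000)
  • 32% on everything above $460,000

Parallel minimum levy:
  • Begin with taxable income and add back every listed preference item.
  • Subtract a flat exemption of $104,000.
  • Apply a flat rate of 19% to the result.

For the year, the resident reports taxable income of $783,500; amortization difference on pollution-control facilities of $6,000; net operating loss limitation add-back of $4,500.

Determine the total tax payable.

Parallel minimum levy:
  Adjusted income: $783,500 + $6,000 + $4,500 = $794,000
  Less exemption $104,000 → base $690,000
  $690,000 × 19% = $131,100

Ordinary income tax:
  $250,000 × 14% = $35,000
  $210,000 × 24% = $50,400
  $323,500 × 32% = $103,520
  → $188,920

$188,920 > $131,100, so the ordinary income tax governs.

$188,920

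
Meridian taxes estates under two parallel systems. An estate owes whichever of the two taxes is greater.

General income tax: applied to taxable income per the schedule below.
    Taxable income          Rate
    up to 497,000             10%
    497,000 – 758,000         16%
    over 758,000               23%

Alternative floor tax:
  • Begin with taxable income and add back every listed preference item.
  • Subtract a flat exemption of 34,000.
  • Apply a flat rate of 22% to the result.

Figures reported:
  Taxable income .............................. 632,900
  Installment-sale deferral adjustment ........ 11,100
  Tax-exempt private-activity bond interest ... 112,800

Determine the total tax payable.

General income tax:
  497,000 × 10% = 49,700
  135,900 × 16% = 21,744
  → 71,444

Alternative floor tax:
  Adjusted income: 632,900 + 11,100 + 112,800 = 756,800
  Less exemption 34,000 → base 722,800
  722,800 × 22% = 159,016

159,016 > 71,444, so the alternative floor tax is the binding amount.

159,016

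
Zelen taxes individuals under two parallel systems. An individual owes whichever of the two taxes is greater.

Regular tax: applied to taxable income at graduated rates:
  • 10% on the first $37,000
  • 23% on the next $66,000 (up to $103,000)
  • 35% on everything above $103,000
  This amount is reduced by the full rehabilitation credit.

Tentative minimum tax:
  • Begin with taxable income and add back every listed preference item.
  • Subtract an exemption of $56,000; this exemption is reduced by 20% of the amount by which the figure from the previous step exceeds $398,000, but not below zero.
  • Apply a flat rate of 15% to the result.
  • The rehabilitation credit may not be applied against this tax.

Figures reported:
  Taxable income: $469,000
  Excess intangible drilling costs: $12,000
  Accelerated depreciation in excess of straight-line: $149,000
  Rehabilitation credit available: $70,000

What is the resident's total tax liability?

$93,060

Tentative minimum tax:
  Adjusted income: $469,000 + $12,000 + $149,000 = $630,000
  Exemption: $56,000 − 20% × ($630,000 − $398,000) = $56,000 − $46,400 = $9,600
  Base: $630,000 − $9,600 = $620,400
  $620,400 × 15% = $93,060

Regular tax:
  $37,000 × 10% = $3,700
  $66,000 × 23% = $15,180
  $366,000 × 35% = $128,100
  → $146,980
  Less rehabilitation credit $70,000 → $76,980

$93,060 > $76,980, so the tentative minimum tax is the binding amount.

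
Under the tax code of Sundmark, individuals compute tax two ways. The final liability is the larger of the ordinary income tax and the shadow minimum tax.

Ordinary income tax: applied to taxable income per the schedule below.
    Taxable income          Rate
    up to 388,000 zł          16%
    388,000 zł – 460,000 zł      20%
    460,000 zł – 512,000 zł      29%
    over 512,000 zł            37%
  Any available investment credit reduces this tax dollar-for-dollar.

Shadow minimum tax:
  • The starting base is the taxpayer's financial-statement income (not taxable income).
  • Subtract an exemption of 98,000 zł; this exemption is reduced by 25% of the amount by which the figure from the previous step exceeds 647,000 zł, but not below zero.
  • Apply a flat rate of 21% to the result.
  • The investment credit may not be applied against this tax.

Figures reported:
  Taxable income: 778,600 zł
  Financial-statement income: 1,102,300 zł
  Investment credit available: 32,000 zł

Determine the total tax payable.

231,483 zł

Shadow minimum tax:
  Base (financial-statement income): 1,102,300 zł
  Exemption: 25% × (1,102,300 zł − 647,000 zł) = 113,825 zł ≥ 98,000 zł, so the exemption is fully phased out
  Base: 1,102,300 zł − 0 zł = 1,102,300 zł
  1,102,300 zł × 21% = 231,483 zł

Ordinary income tax:
  388,000 zł × 16% = 62,080 zł
  72,000 zł × 20% = 14,400 zł
  52,000 zł × 29% = 15,080 zł
  266,600 zł × 37% = 98,642 zł
  → 190,202 zł
  Less investment credit 32,000 zł → 158,202 zł

231,483 zł > 158,202 zł, so the shadow minimum tax is the binding amount.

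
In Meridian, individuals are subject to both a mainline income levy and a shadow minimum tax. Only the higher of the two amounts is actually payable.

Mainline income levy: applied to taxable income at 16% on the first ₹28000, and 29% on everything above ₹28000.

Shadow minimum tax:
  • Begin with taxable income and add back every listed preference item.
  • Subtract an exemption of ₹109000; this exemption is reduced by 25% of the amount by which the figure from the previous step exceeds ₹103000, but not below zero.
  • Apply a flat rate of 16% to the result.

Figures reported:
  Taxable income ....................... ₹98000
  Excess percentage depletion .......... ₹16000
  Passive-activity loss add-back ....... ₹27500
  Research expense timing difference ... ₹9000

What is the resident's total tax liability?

₹24780

Mainline income levy:
  ₹28000 × 16% = ₹4480
  ₹70000 × 29% = ₹20300
  → ₹24780

Shadow minimum tax:
  Adjusted income: ₹98000 + ₹16000 + ₹27500 + ₹9000 = ₹150500
  Exemption: ₹109000 − 25% × (₹150500 − ₹103000) = ₹109000 − ₹11875 = ₹97125
  Base: ₹150500 − ₹97125 = ₹53375
  ₹53375 × 16% = ₹8540

₹24780 > ₹8540, so the mainline income levy governs.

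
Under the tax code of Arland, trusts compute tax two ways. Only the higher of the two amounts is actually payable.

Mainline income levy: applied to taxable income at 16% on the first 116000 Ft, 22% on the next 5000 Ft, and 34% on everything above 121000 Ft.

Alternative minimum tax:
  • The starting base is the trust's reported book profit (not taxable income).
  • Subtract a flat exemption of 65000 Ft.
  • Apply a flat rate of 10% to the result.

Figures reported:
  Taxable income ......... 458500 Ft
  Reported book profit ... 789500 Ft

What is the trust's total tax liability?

134410 Ft

Alternative minimum tax:
  Base (reported book profit): 789500 Ft
  Less exemption 65000 Ft → base 724500 Ft
  724500 Ft × 10% = 72450 Ft

Mainline income levy:
  116000 Ft × 16% = 18560 Ft
  5000 Ft × 22% = 1100 Ft
  337500 Ft × 34% = 114750 Ft
  → 134410 Ft

134410 Ft > 72450 Ft, so the mainline income levy governs.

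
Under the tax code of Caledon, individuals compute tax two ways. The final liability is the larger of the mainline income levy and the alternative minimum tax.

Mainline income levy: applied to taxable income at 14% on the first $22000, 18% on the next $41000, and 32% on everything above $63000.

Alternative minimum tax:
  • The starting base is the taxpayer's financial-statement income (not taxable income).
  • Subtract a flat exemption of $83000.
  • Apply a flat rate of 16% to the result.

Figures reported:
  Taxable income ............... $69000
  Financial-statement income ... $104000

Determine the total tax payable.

Alternative minimum tax:
  Base (financial-statement income): $104000
  Less exemption $83000 → base $21000
  $21000 × 16% = $3360

Mainline income levy:
  $22000 × 14% = $3080
  $41000 × 18% = $7380
  $6000 × 32% = $1920
  → $12380

$12380 > $3360, so the mainline income levy governs.

$12380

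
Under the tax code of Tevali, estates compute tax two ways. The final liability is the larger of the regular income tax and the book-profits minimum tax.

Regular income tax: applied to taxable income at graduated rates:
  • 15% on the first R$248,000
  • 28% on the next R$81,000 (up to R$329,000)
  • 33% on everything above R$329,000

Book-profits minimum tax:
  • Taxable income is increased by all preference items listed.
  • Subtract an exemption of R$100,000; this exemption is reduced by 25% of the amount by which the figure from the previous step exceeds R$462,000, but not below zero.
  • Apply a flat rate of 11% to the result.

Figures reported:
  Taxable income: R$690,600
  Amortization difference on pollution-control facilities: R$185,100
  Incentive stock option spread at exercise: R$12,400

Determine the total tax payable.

R$179,208

Book-profits minimum tax:
  Adjusted income: R$690,600 + R$185,100 + R$12,400 = R$888,100
  Exemption: 25% × (R$888,100 − R$462,000) = R$106,525 ≥ R$100,000, so the exemption is fully phased out
  Base: R$888,100 − R$0 = R$888,100
  R$888,100 × 11% = R$97,691

Regular income tax:
  R$248,000 × 15% = R$37,200
  R$81,000 × 28% = R$22,680
  R$361,600 × 33% = R$119,328
  → R$179,208

R$179,208 > R$97,691, so the regular income tax governs.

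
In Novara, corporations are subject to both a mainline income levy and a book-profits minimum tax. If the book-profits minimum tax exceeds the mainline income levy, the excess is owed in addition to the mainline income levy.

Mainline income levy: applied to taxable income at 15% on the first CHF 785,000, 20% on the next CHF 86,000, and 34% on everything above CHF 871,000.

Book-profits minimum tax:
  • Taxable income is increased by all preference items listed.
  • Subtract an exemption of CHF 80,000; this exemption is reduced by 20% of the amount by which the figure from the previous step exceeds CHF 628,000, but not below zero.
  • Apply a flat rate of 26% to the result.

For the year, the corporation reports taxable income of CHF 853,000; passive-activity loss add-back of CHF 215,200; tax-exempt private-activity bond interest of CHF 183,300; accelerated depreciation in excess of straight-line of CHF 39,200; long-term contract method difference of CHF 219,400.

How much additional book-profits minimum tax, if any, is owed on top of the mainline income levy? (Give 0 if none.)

Book-profits minimum tax:
  Adjusted income: CHF 853,000 + CHF 215,200 + CHF 183,300 + CHF 39,200 + CHF 219,400 = CHF 1,510,100
  Exemption: 20% × (CHF 1,510,100 − CHF 628,000) = CHF 176,420 ≥ CHF 80,000, so the exemption is fully phased out
  Base: CHF 1,510,100 − CHF 0 = CHF 1,510,100
  CHF 1,510,100 × 26% = CHF 392,626

Mainline income levy:
  CHF 785,000 × 15% = CHF 117,750
  CHF 68,000 × 20% = CHF 13,600
  → CHF 131,350

Excess of book-profits minimum tax over mainline income levy: CHF 392,626 − CHF 131,350 = CHF 261,276.

CHF 261,276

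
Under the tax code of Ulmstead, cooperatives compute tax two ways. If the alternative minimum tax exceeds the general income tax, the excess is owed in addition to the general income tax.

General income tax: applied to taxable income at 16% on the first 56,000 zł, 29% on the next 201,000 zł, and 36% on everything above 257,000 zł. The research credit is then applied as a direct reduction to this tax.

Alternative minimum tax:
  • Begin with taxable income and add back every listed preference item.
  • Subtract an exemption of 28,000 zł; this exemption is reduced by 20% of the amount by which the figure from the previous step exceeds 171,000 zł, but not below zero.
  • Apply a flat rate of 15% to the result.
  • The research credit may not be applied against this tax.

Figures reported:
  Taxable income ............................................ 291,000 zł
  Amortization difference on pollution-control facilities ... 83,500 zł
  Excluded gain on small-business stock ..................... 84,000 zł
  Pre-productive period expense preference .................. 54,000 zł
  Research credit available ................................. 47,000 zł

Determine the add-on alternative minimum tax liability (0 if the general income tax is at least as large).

44,385 zł

Alternative minimum tax:
  Adjusted income: 291,000 zł + 83,500 zł + 84,000 zł + 54,000 zł = 512,500 zł
  Exemption: 20% × (512,500 zł − 171,000 zł) = 68,300 zł ≥ 28,000 zł, so the exemption is fully phased out
  Base: 512,500 zł − 0 zł = 512,500 zł
  512,500 zł × 15% = 76,875 zł

General income tax:
  56,000 zł × 16% = 8,960 zł
  201,000 zł × 29% = 58,290 zł
  34,000 zł × 36% = 12,240 zł
  → 79,490 zł
  Less research credit 47,000 zł → 32,490 zł

Excess of alternative minimum tax over general income tax: 76,875 zł − 32,490 zł = 44,385 zł.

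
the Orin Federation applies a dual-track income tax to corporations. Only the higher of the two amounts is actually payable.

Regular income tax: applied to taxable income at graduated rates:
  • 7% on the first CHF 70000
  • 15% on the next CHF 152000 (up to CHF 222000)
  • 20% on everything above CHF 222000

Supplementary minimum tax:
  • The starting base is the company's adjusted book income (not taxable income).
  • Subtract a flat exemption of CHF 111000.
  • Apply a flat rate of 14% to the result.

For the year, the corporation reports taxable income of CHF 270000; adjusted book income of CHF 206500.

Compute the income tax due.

CHF 37300

Supplementary minimum tax:
  Base (adjusted book income): CHF 206500
  Less exemption CHF 111000 → base CHF 95500
  CHF 95500 × 14% = CHF 13370

Regular income tax:
  CHF 70000 × 7% = CHF 4900
  CHF 152000 × 15% = CHF 22800
  CHF 48000 × 20% = CHF 9600
  → CHF 37300

CHF 37300 > CHF 13370, so the regular income tax governs.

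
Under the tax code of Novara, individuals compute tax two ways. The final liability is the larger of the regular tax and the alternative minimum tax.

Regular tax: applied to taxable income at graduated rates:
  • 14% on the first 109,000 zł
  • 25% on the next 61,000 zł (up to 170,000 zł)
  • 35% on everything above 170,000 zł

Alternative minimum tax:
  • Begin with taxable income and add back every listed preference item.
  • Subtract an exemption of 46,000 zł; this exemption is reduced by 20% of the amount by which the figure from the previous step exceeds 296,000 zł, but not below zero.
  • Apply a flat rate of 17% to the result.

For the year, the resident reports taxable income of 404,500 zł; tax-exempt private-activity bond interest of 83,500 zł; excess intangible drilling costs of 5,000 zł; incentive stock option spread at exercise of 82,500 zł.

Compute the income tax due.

Regular tax:
  109,000 zł × 14% = 15,260 zł
  61,000 zł × 25% = 15,250 zł
  234,500 zł × 35% = 82,075 zł
  → 112,585 zł

Alternative minimum tax:
  Adjusted income: 404,500 zł + 83,500 zł + 5,000 zł + 82,500 zł = 575,500 zł
  Exemption: 20% × (575,500 zł − 296,000 zł) = 55,900 zł ≥ 46,000 zł, so the exemption is fully phased out
  Base: 575,500 zł − 0 zł = 575,500 zł
  575,500 zł × 17% = 97,835 zł

112,585 zł > 97,835 zł, so the regular tax governs.

112,585 zł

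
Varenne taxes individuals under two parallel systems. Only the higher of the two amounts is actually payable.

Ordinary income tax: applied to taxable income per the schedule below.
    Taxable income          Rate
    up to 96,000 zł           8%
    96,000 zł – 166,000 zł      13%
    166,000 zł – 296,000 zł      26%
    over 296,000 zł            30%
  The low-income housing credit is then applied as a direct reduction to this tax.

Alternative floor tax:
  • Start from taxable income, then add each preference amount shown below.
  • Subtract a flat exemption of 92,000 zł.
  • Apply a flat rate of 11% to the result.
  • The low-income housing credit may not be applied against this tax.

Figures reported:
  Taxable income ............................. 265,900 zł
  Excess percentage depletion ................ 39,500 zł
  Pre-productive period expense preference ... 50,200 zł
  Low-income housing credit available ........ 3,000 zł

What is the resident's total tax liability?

39,754 zł

Ordinary income tax:
  96,000 zł × 8% = 7,680 zł
  70,000 zł × 13% = 9,100 zł
  99,900 zł × 26% = 25,974 zł
  → 42,754 zł
  Less low-income housing credit 3,000 zł → 39,754 zł

Alternative floor tax:
  Adjusted income: 265,900 zł + 39,500 zł + 50,200 zł = 355,600 zł
  Less exemption 92,000 zł → base 263,600 zł
  263,600 zł × 11% = 28,996 zł

39,754 zł > 28,996 zł, so the ordinary income tax governs.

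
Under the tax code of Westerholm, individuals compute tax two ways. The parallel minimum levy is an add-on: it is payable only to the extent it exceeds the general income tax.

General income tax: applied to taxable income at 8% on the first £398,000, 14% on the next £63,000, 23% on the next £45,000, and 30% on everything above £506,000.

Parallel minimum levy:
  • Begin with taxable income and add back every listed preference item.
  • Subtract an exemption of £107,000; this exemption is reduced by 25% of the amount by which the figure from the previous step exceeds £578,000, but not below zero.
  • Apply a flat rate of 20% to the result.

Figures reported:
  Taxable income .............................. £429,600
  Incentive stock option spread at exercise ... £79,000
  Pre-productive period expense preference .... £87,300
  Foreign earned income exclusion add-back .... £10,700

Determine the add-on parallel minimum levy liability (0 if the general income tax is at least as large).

£65,086

General income tax:
  £398,000 × 8% = £31,840
  £31,600 × 14% = £4,424
  → £36,264

Parallel minimum levy:
  Adjusted income: £429,600 + £79,000 + £87,300 + £10,700 = £606,600
  Exemption: £107,000 − 25% × (£606,600 − £578,000) = £107,000 − £7,150 = £99,850
  Base: £606,600 − £99,850 = £506,750
  £506,750 × 20% = £101,350

Excess of parallel minimum levy over general income tax: £101,350 − £36,264 = £65,086.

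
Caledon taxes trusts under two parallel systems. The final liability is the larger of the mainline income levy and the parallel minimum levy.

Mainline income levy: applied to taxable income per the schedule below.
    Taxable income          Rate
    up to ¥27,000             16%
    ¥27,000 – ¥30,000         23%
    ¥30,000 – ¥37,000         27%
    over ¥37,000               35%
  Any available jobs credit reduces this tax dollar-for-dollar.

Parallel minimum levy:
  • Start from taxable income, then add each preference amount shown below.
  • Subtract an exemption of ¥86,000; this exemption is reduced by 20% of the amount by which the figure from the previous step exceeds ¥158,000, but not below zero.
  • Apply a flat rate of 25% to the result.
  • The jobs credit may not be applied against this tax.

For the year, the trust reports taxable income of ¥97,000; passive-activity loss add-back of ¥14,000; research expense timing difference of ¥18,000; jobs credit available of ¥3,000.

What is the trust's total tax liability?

¥24,900

Parallel minimum levy:
  Adjusted income: ¥97,000 + ¥14,000 + ¥18,000 = ¥129,000
  Exemption: ¥129,000 ≤ ¥158,000, so full ¥86,000 applies
  Base: ¥129,000 − ¥86,000 = ¥43,000
  ¥43,000 × 25% = ¥10,750

Mainline income levy:
  ¥27,000 × 16% = ¥4,320
  ¥3,000 × 23% = ¥690
  ¥7,000 × 27% = ¥1,890
  ¥60,000 × 35% = ¥21,000
  → ¥27,900
  Less jobs credit ¥3,000 → ¥24,900

¥24,900 > ¥10,750, so the mainline income levy governs.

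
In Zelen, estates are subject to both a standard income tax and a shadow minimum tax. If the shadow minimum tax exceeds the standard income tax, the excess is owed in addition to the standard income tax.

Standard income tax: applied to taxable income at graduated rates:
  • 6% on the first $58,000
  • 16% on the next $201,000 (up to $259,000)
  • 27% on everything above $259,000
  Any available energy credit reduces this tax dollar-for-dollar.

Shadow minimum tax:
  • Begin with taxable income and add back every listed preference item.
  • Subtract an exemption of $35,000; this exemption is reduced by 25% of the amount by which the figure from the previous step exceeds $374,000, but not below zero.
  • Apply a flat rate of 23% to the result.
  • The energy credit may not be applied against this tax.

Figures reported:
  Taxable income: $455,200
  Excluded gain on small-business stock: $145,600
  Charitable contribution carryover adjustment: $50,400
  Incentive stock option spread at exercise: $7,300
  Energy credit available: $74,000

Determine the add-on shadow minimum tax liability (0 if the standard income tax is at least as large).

Shadow minimum tax:
  Adjusted income: $455,200 + $145,600 + $50,400 + $7,300 = $658,500
  Exemption: 25% × ($658,500 − $374,000) = $71,125 ≥ $35,000, so the exemption is fully phased out
  Base: $658,500 − $0 = $658,500
  $658,500 × 23% = $151,455

Standard income tax:
  $58,000 × 6% = $3,480
  $201,000 × 16% = $32,160
  $196,200 × 27% = $52,974
  → $88,614
  Less energy credit $74,000 → $14,614

Excess of shadow minimum tax over standard income tax: $151,455 − $14,614 = $136,841.

$136,841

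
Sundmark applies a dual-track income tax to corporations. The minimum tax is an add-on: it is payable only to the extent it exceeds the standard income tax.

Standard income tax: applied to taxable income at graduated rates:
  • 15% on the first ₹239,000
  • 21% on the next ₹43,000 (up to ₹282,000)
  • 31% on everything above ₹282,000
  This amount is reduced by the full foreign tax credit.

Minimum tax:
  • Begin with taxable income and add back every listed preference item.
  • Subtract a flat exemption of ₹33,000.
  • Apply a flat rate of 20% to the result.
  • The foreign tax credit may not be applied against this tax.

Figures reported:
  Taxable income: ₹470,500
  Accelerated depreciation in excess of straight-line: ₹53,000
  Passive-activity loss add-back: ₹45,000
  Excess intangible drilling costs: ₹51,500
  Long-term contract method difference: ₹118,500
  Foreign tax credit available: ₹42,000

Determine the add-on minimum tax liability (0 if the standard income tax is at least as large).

Standard income tax:
  ₹239,000 × 15% = ₹35,850
  ₹43,000 × 21% = ₹9,030
  ₹188,500 × 31% = ₹58,435
  → ₹103,315
  Less foreign tax credit ₹42,000 → ₹61,315

Minimum tax:
  Adjusted income: ₹470,500 + ₹53,000 + ₹45,000 + ₹51,500 + ₹118,500 = ₹738,500
  Less exemption ₹33,000 → base ₹705,500
  ₹705,500 × 20% = ₹141,100

Excess of minimum tax over standard income tax: ₹141,100 − ₹61,315 = ₹79,785.

₹79,785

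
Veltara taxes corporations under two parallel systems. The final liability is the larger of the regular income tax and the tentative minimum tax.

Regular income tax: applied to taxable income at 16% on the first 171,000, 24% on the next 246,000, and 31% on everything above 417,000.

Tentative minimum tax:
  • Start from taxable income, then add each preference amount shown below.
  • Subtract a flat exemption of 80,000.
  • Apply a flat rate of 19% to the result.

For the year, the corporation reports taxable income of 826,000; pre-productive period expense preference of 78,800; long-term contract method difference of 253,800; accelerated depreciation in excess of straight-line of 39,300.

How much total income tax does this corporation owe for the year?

213,190

Tentative minimum tax:
  Adjusted income: 826,000 + 78,800 + 253,800 + 39,300 = 1,197,900
  Less exemption 80,000 → base 1,117,900
  1,117,900 × 19% = 212,401

Regular income tax:
  171,000 × 16% = 27,360
  246,000 × 24% = 59,040
  409,000 × 31% = 126,790
  → 213,190

213,190 > 212,401, so the regular income tax governs.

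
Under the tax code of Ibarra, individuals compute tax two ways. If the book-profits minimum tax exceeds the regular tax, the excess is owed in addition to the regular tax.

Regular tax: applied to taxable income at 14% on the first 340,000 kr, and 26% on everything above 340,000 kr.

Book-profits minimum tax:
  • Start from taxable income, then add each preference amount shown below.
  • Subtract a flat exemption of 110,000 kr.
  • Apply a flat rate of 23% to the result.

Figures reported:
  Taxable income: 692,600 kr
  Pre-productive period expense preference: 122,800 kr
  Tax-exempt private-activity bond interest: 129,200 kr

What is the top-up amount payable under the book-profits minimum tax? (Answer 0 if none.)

52,682 kr

Regular tax:
  340,000 kr × 14% = 47,600 kr
  352,600 kr × 26% = 91,676 kr
  → 139,276 kr

Book-profits minimum tax:
  Adjusted income: 692,600 kr + 122,800 kr + 129,200 kr = 944,600 kr
  Less exemption 110,000 kr → base 834,600 kr
  834,600 kr × 23% = 191,958 kr

Excess of book-profits minimum tax over regular tax: 191,958 kr − 139,276 kr = 52,682 kr.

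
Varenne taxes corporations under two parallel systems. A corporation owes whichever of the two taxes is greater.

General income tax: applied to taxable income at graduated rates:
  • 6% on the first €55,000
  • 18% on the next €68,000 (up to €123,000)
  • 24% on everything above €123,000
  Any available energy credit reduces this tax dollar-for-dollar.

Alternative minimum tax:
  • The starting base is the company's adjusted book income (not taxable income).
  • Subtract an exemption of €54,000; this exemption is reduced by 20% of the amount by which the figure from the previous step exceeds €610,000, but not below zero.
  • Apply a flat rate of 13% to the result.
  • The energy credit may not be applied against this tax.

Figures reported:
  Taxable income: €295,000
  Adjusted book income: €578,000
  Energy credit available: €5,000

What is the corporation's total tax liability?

€68,120

General income tax:
  €55,000 × 6% = €3,300
  €68,000 × 18% = €12,240
  €172,000 × 24% = €41,280
  → €56,820
  Less energy credit €5,000 → €51,820

Alternative minimum tax:
  Base (adjusted book income): €578,000
  Exemption: €578,000 ≤ €610,000, so full €54,000 applies
  Base: €578,000 − €54,000 = €524,000
  €524,000 × 13% = €68,120

€68,120 > €51,820, so the alternative minimum tax is the binding amount.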